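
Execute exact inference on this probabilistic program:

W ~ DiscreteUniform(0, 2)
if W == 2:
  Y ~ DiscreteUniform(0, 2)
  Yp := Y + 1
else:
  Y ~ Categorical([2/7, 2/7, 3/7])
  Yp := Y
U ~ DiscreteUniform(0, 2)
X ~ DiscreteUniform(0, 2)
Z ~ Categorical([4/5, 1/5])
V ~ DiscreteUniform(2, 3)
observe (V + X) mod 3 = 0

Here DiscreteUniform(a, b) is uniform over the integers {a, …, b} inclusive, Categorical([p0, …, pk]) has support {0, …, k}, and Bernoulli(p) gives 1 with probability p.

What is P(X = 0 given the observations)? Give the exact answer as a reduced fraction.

P(X = 0 | obs) = 1/2

Enumerate traces; 108 have nonzero weight after conditioning:
  (W=0, Y=0, U=0, X=0, Z=0, V=3) weight 4/945
  (W=0, Y=0, U=0, X=0, Z=1, V=3) weight 1/945
  (W=0, Y=0, U=0, X=1, Z=0, V=2) weight 4/945
  (W=0, Y=0, U=0, X=1, Z=1, V=2) weight 1/945
  (W=0, Y=0, U=1, X=0, Z=0, V=3) weight 4/945
  (W=0, Y=0, U=1, X=0, Z=1, V=3) weight 1/945
  (W=0, Y=0, U=1, X=1, Z=0, V=2) weight 4/945
  (W=0, Y=0, U=1, X=1, Z=1, V=2) weight 1/945
  … 100 more
Group by X:
  weight(X=0) = 1/6
  weight(X=1) = 1/6
Total weight = 1/6 + 1/6 = 1/3
P(X=0 | obs) = 1/6 / 1/3 = 1/2
P(X=1 | obs) = 1/6 / 1/3 = 1/2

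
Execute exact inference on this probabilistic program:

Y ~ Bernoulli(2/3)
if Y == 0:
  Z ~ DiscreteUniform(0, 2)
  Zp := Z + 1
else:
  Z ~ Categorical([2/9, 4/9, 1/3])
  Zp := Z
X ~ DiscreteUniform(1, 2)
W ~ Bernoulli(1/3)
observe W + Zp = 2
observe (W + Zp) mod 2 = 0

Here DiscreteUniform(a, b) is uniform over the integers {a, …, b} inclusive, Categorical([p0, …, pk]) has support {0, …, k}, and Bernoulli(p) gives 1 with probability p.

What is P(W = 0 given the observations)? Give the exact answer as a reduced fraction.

Enumerate traces; 8 have nonzero weight after conditioning:
  (Y=0, Z=0, X=1, W=1) weight 1/54
  (Y=0, Z=0, X=2, W=1) weight 1/54
  (Y=0, Z=1, X=1, W=0) weight 1/27
  (Y=0, Z=1, X=2, W=0) weight 1/27
  (Y=1, Z=1, X=1, W=1) weight 4/81
  (Y=1, Z=1, X=2, W=1) weight 4/81
  (Y=1, Z=2, X=1, W=0) weight 2/27
  (Y=1, Z=2, X=2, W=0) weight 2/27
Group by W:
  weight(W=0) = 2/9
  weight(W=1) = 11/81
Total weight = 2/9 + 11/81 = 29/81
P(W=0 | obs) = 2/9 / 29/81 = 18/29
P(W=1 | obs) = 11/81 / 29/81 = 11/29

P(W = 0 | obs) = 18/29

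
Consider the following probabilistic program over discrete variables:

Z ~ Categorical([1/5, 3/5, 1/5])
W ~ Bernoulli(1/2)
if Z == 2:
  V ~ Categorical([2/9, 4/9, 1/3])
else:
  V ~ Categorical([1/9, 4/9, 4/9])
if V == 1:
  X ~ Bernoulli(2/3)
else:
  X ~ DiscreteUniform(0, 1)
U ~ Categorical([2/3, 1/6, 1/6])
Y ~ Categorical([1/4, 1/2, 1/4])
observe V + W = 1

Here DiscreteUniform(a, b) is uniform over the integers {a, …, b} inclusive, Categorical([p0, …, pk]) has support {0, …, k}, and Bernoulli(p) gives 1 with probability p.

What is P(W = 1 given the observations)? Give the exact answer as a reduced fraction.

Enumerate traces; 108 have nonzero weight after conditioning:
  (Z=0, W=0, V=1, X=0, U=0, Y=0) weight 1/405
  (Z=0, W=0, V=1, X=0, U=0, Y=1) weight 2/405
  (Z=0, W=0, V=1, X=0, U=0, Y=2) weight 1/405
  (Z=0, W=0, V=1, X=0, U=1, Y=0) weight 1/1620
  (Z=0, W=0, V=1, X=0, U=1, Y=1) weight 1/810
  (Z=0, W=0, V=1, X=0, U=1, Y=2) weight 1/1620
  (Z=0, W=0, V=1, X=0, U=2, Y=0) weight 1/1620
  (Z=0, W=0, V=1, X=0, U=2, Y=1) weight 1/810
  (Z=0, W=1, V=0, X=0, U=0, Y=0) weight 1/1080
  … 99 more
Group by W:
  weight(W=0) = 2/9
  weight(W=1) = 1/15
Total weight = 2/9 + 1/15 = 13/45
P(W=0 | obs) = 2/9 / 13/45 = 10/13
P(W=1 | obs) = 1/15 / 13/45 = 3/13

P(W = 1 | obs) = 3/13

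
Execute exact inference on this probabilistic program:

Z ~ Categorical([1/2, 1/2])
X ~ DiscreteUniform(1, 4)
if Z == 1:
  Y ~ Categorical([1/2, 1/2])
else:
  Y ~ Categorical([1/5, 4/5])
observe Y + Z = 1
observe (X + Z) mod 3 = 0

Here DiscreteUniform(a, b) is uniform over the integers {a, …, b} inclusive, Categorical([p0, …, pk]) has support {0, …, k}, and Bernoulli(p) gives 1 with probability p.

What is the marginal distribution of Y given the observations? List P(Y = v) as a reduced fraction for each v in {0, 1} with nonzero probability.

P(Y=0) = 5/13, P(Y=1) = 8/13

Enumerate traces; 2 have nonzero weight after conditioning:
  (Z=0, X=3, Y=1) weight 1/10
  (Z=1, X=2, Y=0) weight 1/16
Group by Y:
  weight(Y=0) = 1/16
  weight(Y=1) = 1/10
Total weight = 1/16 + 1/10 = 13/80
P(Y=0 | obs) = 1/16 / 13/80 = 5/13
P(Y=1 | obs) = 1/10 / 13/80 = 8/13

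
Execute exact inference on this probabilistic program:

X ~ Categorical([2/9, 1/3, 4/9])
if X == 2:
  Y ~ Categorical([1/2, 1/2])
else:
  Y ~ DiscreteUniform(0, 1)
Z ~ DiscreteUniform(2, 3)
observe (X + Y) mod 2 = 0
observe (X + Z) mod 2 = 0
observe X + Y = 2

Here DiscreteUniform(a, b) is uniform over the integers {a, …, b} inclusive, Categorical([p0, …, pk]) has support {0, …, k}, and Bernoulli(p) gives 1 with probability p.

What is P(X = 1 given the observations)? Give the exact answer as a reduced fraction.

P(X = 1 | obs) = 3/7

Enumerate traces; 2 have nonzero weight after conditioning:
  (X=1, Y=1, Z=3) weight 1/12
  (X=2, Y=0, Z=2) weight 1/9
Group by X:
  weight(X=1) = 1/12
  weight(X=2) = 1/9
Total weight = 1/12 + 1/9 = 7/36
P(X=1 | obs) = 1/12 / 7/36 = 3/7
P(X=2 | obs) = 1/9 / 7/36 = 4/7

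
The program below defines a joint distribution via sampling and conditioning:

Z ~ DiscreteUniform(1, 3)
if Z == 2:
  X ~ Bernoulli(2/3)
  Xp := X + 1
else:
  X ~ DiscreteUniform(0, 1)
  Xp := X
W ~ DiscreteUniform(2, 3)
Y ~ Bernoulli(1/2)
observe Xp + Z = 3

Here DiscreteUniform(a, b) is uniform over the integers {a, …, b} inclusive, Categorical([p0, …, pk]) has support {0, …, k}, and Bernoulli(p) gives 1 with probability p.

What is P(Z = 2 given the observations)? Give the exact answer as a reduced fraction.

Enumerate traces; 8 have nonzero weight after conditioning:
  (Z=2, X=0, W=2, Y=0) weight 1/36
  (Z=2, X=0, W=2, Y=1) weight 1/36
  (Z=2, X=0, W=3, Y=0) weight 1/36
  (Z=2, X=0, W=3, Y=1) weight 1/36
  (Z=3, X=0, W=2, Y=0) weight 1/24
  (Z=3, X=0, W=2, Y=1) weight 1/24
  (Z=3, X=0, W=3, Y=0) weight 1/24
  (Z=3, X=0, W=3, Y=1) weight 1/24
Group by Z:
  weight(Z=2) = 1/9
  weight(Z=3) = 1/6
Total weight = 1/9 + 1/6 = 5/18
P(Z=2 | obs) = 1/9 / 5/18 = 2/5
P(Z=3 | obs) = 1/6 / 5/18 = 3/5

P(Z = 2 | obs) = 2/5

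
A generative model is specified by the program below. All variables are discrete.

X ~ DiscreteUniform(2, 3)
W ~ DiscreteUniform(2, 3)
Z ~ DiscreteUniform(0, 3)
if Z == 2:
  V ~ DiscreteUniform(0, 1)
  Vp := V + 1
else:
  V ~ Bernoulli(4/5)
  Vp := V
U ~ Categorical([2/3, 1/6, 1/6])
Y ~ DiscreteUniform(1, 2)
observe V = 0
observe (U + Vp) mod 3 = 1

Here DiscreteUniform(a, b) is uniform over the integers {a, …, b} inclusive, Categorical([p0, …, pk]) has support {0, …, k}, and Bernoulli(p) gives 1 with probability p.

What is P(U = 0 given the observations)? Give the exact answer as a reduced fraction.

Enumerate traces; 32 have nonzero weight after conditioning:
  (X=2, W=2, Z=0, V=0, U=1, Y=1) weight 1/960
  (X=2, W=2, Z=0, V=0, U=1, Y=2) weight 1/960
  (X=2, W=2, Z=1, V=0, U=1, Y=1) weight 1/960
  (X=2, W=2, Z=1, V=0, U=1, Y=2) weight 1/960
  (X=2, W=2, Z=2, V=0, U=0, Y=1) weight 1/96
  (X=2, W=2, Z=2, V=0, U=0, Y=2) weight 1/96
  (X=2, W=2, Z=3, V=0, U=1, Y=1) weight 1/960
  (X=2, W=2, Z=3, V=0, U=1, Y=2) weight 1/960
  … 24 more
Group by U:
  weight(U=0) = 1/12
  weight(U=1) = 1/40
Total weight = 1/12 + 1/40 = 13/120
P(U=0 | obs) = 1/12 / 13/120 = 10/13
P(U=1 | obs) = 1/40 / 13/120 = 3/13

P(U = 0 | obs) = 10/13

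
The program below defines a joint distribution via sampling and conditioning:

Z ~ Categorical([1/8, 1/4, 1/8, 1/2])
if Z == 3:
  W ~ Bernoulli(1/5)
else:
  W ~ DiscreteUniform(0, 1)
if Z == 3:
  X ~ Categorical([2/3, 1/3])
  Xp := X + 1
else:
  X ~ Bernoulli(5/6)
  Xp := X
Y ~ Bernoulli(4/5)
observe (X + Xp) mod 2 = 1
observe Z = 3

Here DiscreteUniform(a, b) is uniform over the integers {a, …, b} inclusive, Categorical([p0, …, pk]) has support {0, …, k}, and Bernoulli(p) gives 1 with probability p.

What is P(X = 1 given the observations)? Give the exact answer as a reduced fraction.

P(X = 1 | obs) = 1/3

Enumerate traces; 8 have nonzero weight after conditioning:
  (Z=3, W=0, X=0, Y=0) weight 4/75
  (Z=3, W=0, X=0, Y=1) weight 16/75
  (Z=3, W=0, X=1, Y=0) weight 2/75
  (Z=3, W=0, X=1, Y=1) weight 8/75
  (Z=3, W=1, X=0, Y=0) weight 1/75
  (Z=3, W=1, X=0, Y=1) weight 4/75
  (Z=3, W=1, X=1, Y=0) weight 1/150
  (Z=3, W=1, X=1, Y=1) weight 2/75
Group by X:
  weight(X=0) = 1/3
  weight(X=1) = 1/6
Total weight = 1/3 + 1/6 = 1/2
P(X=0 | obs) = 1/3 / 1/2 = 2/3
P(X=1 | obs) = 1/6 / 1/2 = 1/3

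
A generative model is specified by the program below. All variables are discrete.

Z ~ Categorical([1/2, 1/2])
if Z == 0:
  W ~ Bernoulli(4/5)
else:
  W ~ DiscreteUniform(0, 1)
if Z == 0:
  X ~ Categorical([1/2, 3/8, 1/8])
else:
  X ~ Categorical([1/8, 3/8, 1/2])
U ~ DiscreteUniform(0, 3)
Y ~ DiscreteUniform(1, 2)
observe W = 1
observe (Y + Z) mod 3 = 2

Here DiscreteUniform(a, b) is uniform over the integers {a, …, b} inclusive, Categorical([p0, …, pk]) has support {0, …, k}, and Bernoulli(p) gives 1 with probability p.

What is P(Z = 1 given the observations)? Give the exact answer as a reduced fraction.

Enumerate traces; 24 have nonzero weight after conditioning:
  (Z=0, W=1, X=0, U=0, Y=2) weight 1/40
  (Z=0, W=1, X=0, U=1, Y=2) weight 1/40
  (Z=0, W=1, X=0, U=2, Y=2) weight 1/40
  (Z=0, W=1, X=0, U=3, Y=2) weight 1/40
  (Z=0, W=1, X=1, U=0, Y=2) weight 3/160
  (Z=0, W=1, X=1, U=1, Y=2) weight 3/160
  (Z=0, W=1, X=1, U=2, Y=2) weight 3/160
  (Z=0, W=1, X=1, U=3, Y=2) weight 3/160
  (Z=1, W=1, X=0, U=0, Y=1) weight 1/256
  … 15 more
Group by Z:
  weight(Z=0) = 1/5
  weight(Z=1) = 1/8
Total weight = 1/5 + 1/8 = 13/40
P(Z=0 | obs) = 1/5 / 13/40 = 8/13
P(Z=1 | obs) = 1/8 / 13/40 = 5/13

P(Z = 1 | obs) = 5/13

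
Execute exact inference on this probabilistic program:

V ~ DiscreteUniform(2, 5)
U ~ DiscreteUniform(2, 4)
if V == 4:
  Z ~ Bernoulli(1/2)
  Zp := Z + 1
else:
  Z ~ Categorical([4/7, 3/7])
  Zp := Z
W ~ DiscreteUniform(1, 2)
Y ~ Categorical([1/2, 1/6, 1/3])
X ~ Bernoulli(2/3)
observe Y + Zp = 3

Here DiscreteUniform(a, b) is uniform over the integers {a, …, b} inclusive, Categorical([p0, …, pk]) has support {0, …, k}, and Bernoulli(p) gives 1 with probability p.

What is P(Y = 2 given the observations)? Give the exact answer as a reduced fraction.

Enumerate traces; 60 have nonzero weight after conditioning:
  (V=2, U=2, Z=1, W=1, Y=2, X=0) weight 1/504
  (V=2, U=2, Z=1, W=1, Y=2, X=1) weight 1/252
  (V=2, U=2, Z=1, W=2, Y=2, X=0) weight 1/504
  (V=2, U=2, Z=1, W=2, Y=2, X=1) weight 1/252
  (V=2, U=3, Z=1, W=1, Y=2, X=0) weight 1/504
  (V=2, U=3, Z=1, W=1, Y=2, X=1) weight 1/252
  (V=2, U=3, Z=1, W=2, Y=2, X=0) weight 1/504
  (V=2, U=3, Z=1, W=2, Y=2, X=1) weight 1/252
  (V=4, U=2, Z=1, W=1, Y=1, X=0) weight 1/864
  … 51 more
Group by Y:
  weight(Y=1) = 1/48
  weight(Y=2) = 25/168
Total weight = 1/48 + 25/168 = 19/112
P(Y=1 | obs) = 1/48 / 19/112 = 7/57
P(Y=2 | obs) = 25/168 / 19/112 = 50/57

P(Y = 2 | obs) = 50/57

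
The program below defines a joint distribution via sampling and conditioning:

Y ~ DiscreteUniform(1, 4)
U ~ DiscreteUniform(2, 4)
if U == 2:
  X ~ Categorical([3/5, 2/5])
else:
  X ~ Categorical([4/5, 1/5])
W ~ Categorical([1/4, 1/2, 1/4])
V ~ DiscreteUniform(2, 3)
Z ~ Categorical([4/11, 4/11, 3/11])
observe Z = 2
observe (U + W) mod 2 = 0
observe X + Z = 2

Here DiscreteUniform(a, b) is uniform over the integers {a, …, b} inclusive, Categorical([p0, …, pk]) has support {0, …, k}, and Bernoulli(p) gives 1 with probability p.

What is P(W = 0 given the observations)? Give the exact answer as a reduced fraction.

Enumerate traces; 40 have nonzero weight after conditioning:
  (Y=1, U=2, X=0, W=0, V=2, Z=2) weight 3/1760
  (Y=1, U=2, X=0, W=0, V=3, Z=2) weight 3/1760
  (Y=1, U=2, X=0, W=2, V=2, Z=2) weight 3/1760
  (Y=1, U=2, X=0, W=2, V=3, Z=2) weight 3/1760
  (Y=1, U=3, X=0, W=1, V=2, Z=2) weight 1/220
  (Y=1, U=3, X=0, W=1, V=3, Z=2) weight 1/220
  (Y=1, U=4, X=0, W=0, V=2, Z=2) weight 1/440
  (Y=1, U=4, X=0, W=0, V=3, Z=2) weight 1/440
  … 32 more
Group by W:
  weight(W=0) = 7/220
  weight(W=1) = 2/55
  weight(W=2) = 7/220
Total weight = 7/220 + 2/55 + 7/220 = 1/10
P(W=0 | obs) = 7/220 / 1/10 = 7/22
P(W=1 | obs) = 2/55 / 1/10 = 4/11
P(W=2 | obs) = 7/220 / 1/10 = 7/22

P(W = 0 | obs) = 7/22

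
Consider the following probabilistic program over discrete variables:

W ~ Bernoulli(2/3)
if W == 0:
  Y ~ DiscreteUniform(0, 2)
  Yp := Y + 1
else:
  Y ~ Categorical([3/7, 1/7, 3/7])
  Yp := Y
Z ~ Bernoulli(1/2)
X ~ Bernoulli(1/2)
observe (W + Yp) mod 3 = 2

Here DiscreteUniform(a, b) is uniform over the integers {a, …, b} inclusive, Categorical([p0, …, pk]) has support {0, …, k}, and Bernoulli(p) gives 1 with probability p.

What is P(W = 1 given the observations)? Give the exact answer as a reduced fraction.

P(W = 1 | obs) = 6/13

Enumerate traces; 8 have nonzero weight after conditioning:
  (W=0, Y=1, Z=0, X=0) weight 1/36
  (W=0, Y=1, Z=0, X=1) weight 1/36
  (W=0, Y=1, Z=1, X=0) weight 1/36
  (W=0, Y=1, Z=1, X=1) weight 1/36
  (W=1, Y=1, Z=0, X=0) weight 1/42
  (W=1, Y=1, Z=0, X=1) weight 1/42
  (W=1, Y=1, Z=1, X=0) weight 1/42
  (W=1, Y=1, Z=1, X=1) weight 1/42
Group by W:
  weight(W=0) = 1/9
  weight(W=1) = 2/21
Total weight = 1/9 + 2/21 = 13/63
P(W=0 | obs) = 1/9 / 13/63 = 7/13
P(W=1 | obs) = 2/21 / 13/63 = 6/13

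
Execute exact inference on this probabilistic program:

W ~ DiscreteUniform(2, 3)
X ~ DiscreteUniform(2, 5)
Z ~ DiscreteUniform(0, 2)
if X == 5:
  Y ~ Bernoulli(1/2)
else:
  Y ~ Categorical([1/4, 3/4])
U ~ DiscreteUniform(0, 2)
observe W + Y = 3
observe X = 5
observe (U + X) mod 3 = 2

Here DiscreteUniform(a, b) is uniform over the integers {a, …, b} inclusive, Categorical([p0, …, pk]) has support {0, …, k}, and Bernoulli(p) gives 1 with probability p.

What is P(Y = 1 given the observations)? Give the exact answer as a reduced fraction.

P(Y = 1 | obs) = 1/2

Enumerate traces; 6 have nonzero weight after conditioning:
  (W=2, X=5, Z=0, Y=1, U=0) weight 1/144
  (W=2, X=5, Z=1, Y=1, U=0) weight 1/144
  (W=2, X=5, Z=2, Y=1, U=0) weight 1/144
  (W=3, X=5, Z=0, Y=0, U=0) weight 1/144
  (W=3, X=5, Z=1, Y=0, U=0) weight 1/144
  (W=3, X=5, Z=2, Y=0, U=0) weight 1/144
Group by Y:
  weight(Y=0) = 1/48
  weight(Y=1) = 1/48
Total weight = 1/48 + 1/48 = 1/24
P(Y=0 | obs) = 1/48 / 1/24 = 1/2
P(Y=1 | obs) = 1/48 / 1/24 = 1/2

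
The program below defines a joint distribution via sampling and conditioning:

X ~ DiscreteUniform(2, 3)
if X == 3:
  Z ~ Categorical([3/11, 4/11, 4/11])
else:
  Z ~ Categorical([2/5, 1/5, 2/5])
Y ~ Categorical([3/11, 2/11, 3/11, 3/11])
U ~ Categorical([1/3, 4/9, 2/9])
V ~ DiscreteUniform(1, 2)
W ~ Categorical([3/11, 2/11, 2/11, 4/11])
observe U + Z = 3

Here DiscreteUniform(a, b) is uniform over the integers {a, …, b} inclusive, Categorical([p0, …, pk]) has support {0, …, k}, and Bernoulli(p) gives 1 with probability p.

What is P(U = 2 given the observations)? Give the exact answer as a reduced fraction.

P(U = 2 | obs) = 31/115

Enumerate traces; 128 have nonzero weight after conditioning:
  (X=2, Z=1, Y=0, U=2, V=1, W=0) weight 1/1210
  (X=2, Z=1, Y=0, U=2, V=1, W=1) weight 1/1815
  (X=2, Z=1, Y=0, U=2, V=1, W=2) weight 1/1815
  (X=2, Z=1, Y=0, U=2, V=1, W=3) weight 2/1815
  (X=2, Z=1, Y=0, U=2, V=2, W=0) weight 1/1210
  (X=2, Z=1, Y=0, U=2, V=2, W=1) weight 1/1815
  (X=2, Z=1, Y=0, U=2, V=2, W=2) weight 1/1815
  (X=2, Z=1, Y=0, U=2, V=2, W=3) weight 2/1815
  (X=2, Z=2, Y=0, U=1, V=1, W=0) weight 2/605
  … 119 more
Group by U:
  weight(U=1) = 28/165
  weight(U=2) = 31/495
Total weight = 28/165 + 31/495 = 23/99
P(U=1 | obs) = 28/165 / 23/99 = 84/115
P(U=2 | obs) = 31/495 / 23/99 = 31/115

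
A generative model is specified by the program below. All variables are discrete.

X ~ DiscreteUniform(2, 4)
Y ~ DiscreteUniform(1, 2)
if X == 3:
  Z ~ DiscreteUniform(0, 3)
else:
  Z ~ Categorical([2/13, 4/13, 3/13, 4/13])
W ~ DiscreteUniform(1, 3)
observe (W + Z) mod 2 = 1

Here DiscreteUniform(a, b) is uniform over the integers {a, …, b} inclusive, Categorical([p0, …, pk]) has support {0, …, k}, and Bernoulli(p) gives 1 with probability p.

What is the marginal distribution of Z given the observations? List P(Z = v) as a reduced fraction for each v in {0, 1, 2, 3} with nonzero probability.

Enumerate traces; 36 have nonzero weight after conditioning:
  (X=2, Y=1, Z=0, W=1) weight 1/117
  (X=2, Y=1, Z=0, W=3) weight 1/117
  (X=2, Y=1, Z=1, W=2) weight 2/117
  (X=2, Y=1, Z=2, W=1) weight 1/78
  (X=2, Y=1, Z=2, W=3) weight 1/78
  (X=2, Y=1, Z=3, W=2) weight 2/117
  (X=2, Y=2, Z=0, W=1) weight 1/117
  (X=2, Y=2, Z=0, W=3) weight 1/117
  … 28 more
Group by Z:
  weight(Z=0) = 29/234
  weight(Z=1) = 5/52
  weight(Z=2) = 37/234
  weight(Z=3) = 5/52
Total weight = 29/234 + 5/52 + 37/234 + 5/52 = 37/78
P(Z=0 | obs) = 29/234 / 37/78 = 29/111
P(Z=1 | obs) = 5/52 / 37/78 = 15/74
P(Z=2 | obs) = 37/234 / 37/78 = 1/3
P(Z=3 | obs) = 5/52 / 37/78 = 15/74

P(Z=0) = 29/111, P(Z=1) = 15/74, P(Z=2) = 1/3, P(Z=3) = 15/74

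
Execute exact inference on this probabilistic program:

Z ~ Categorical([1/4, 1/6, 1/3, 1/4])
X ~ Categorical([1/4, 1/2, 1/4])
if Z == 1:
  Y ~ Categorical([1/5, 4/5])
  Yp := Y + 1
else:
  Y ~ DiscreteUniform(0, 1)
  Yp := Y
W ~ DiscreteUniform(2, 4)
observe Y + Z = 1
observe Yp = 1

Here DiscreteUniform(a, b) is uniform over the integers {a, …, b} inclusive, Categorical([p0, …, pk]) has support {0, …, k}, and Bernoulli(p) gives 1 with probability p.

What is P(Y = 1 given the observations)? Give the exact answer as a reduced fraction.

P(Y = 1 | obs) = 15/19

Enumerate traces; 18 have nonzero weight after conditioning:
  (Z=0, X=0, Y=1, W=2) weight 1/96
  (Z=0, X=0, Y=1, W=3) weight 1/96
  (Z=0, X=0, Y=1, W=4) weight 1/96
  (Z=0, X=1, Y=1, W=2) weight 1/48
  (Z=0, X=1, Y=1, W=3) weight 1/48
  (Z=0, X=1, Y=1, W=4) weight 1/48
  (Z=0, X=2, Y=1, W=2) weight 1/96
  (Z=0, X=2, Y=1, W=3) weight 1/96
  (Z=1, X=0, Y=0, W=2) weight 1/360
  … 9 more
Group by Y:
  weight(Y=0) = 1/30
  weight(Y=1) = 1/8
Total weight = 1/30 + 1/8 = 19/120
P(Y=0 | obs) = 1/30 / 19/120 = 4/19
P(Y=1 | obs) = 1/8 / 19/120 = 15/19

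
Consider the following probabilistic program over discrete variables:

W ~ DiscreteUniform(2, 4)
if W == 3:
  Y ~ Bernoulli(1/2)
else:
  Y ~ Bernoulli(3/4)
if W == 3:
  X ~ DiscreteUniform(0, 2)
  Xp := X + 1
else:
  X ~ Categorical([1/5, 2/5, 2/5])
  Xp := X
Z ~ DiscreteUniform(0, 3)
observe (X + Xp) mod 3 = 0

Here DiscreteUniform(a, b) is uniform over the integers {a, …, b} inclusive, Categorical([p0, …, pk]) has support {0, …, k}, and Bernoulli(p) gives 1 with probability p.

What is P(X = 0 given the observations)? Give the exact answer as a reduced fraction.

Enumerate traces; 24 have nonzero weight after conditioning:
  (W=2, Y=0, X=0, Z=0) weight 1/240
  (W=2, Y=0, X=0, Z=1) weight 1/240
  (W=2, Y=0, X=0, Z=2) weight 1/240
  (W=2, Y=0, X=0, Z=3) weight 1/240
  (W=2, Y=1, X=0, Z=0) weight 1/80
  (W=2, Y=1, X=0, Z=1) weight 1/80
  (W=2, Y=1, X=0, Z=2) weight 1/80
  (W=2, Y=1, X=0, Z=3) weight 1/80
  (W=3, Y=0, X=1, Z=0) weight 1/72
  … 15 more
Group by X:
  weight(X=0) = 2/15
  weight(X=1) = 1/9
Total weight = 2/15 + 1/9 = 11/45
P(X=0 | obs) = 2/15 / 11/45 = 6/11
P(X=1 | obs) = 1/9 / 11/45 = 5/11

P(X = 0 | obs) = 6/11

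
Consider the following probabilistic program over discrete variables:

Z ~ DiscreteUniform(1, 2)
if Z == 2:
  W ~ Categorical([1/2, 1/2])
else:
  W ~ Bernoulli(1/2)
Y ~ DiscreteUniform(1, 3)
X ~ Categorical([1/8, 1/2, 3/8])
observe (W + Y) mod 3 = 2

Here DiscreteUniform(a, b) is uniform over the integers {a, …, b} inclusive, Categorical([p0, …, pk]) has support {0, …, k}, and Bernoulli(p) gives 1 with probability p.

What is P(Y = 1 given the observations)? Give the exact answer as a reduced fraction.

P(Y = 1 | obs) = 1/2

Enumerate traces; 12 have nonzero weight after conditioning:
  (Z=1, W=0, Y=2, X=0) weight 1/96
  (Z=1, W=0, Y=2, X=1) weight 1/24
  (Z=1, W=0, Y=2, X=2) weight 1/32
  (Z=1, W=1, Y=1, X=0) weight 1/96
  (Z=1, W=1, Y=1, X=1) weight 1/24
  (Z=1, W=1, Y=1, X=2) weight 1/32
  (Z=2, W=0, Y=2, X=0) weight 1/96
  (Z=2, W=0, Y=2, X=1) weight 1/24
  … 4 more
Group by Y:
  weight(Y=1) = 1/6
  weight(Y=2) = 1/6
Total weight = 1/6 + 1/6 = 1/3
P(Y=1 | obs) = 1/6 / 1/3 = 1/2
P(Y=2 | obs) = 1/6 / 1/3 = 1/2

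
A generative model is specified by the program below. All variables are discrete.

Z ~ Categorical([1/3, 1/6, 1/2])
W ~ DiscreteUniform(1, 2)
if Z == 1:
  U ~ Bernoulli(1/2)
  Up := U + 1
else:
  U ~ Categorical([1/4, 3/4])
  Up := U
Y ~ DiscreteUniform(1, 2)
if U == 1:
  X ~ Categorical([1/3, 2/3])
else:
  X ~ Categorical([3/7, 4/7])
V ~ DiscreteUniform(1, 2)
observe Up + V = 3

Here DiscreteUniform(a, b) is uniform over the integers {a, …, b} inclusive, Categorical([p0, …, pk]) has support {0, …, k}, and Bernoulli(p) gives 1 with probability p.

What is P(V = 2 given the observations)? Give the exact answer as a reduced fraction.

Enumerate traces; 32 have nonzero weight after conditioning:
  (Z=0, W=1, U=1, Y=1, X=0, V=2) weight 1/96
  (Z=0, W=1, U=1, Y=1, X=1, V=2) weight 1/48
  (Z=0, W=1, U=1, Y=2, X=0, V=2) weight 1/96
  (Z=0, W=1, U=1, Y=2, X=1, V=2) weight 1/48
  (Z=0, W=2, U=1, Y=1, X=0, V=2) weight 1/96
  (Z=0, W=2, U=1, Y=1, X=1, V=2) weight 1/48
  (Z=0, W=2, U=1, Y=2, X=0, V=2) weight 1/96
  (Z=0, W=2, U=1, Y=2, X=1, V=2) weight 1/48
  (Z=1, W=1, U=1, Y=1, X=0, V=1) weight 1/288
  … 23 more
Group by V:
  weight(V=1) = 1/24
  weight(V=2) = 17/48
Total weight = 1/24 + 17/48 = 19/48
P(V=1 | obs) = 1/24 / 19/48 = 2/19
P(V=2 | obs) = 17/48 / 19/48 = 17/19

P(V = 2 | obs) = 17/19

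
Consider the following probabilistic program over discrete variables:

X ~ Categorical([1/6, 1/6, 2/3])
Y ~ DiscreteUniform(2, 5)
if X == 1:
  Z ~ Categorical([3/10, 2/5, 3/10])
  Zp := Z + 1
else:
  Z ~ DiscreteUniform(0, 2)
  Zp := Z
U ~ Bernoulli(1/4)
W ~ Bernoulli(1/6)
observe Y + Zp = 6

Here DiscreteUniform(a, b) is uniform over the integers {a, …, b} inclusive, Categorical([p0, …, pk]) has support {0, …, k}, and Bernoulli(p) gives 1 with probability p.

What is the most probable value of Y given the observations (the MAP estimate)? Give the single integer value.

argmax_v P(Y = v | obs) = 4

Enumerate traces; 28 have nonzero weight after conditioning:
  (X=0, Y=4, Z=2, U=0, W=0) weight 5/576
  (X=0, Y=4, Z=2, U=0, W=1) weight 1/576
  (X=0, Y=4, Z=2, U=1, W=0) weight 5/1728
  (X=0, Y=4, Z=2, U=1, W=1) weight 1/1728
  (X=0, Y=5, Z=1, U=0, W=0) weight 5/576
  (X=0, Y=5, Z=1, U=0, W=1) weight 1/576
  (X=0, Y=5, Z=1, U=1, W=0) weight 5/1728
  (X=0, Y=5, Z=1, U=1, W=1) weight 1/1728
  (X=1, Y=3, Z=2, U=0, W=0) weight 1/128
  … 19 more
Group by Y:
  weight(Y=3) = 1/80
  weight(Y=4) = 31/360
  weight(Y=5) = 59/720
Total weight = 1/80 + 31/360 + 59/720 = 13/72
P(Y=3 | obs) = 1/80 / 13/72 = 9/130
P(Y=4 | obs) = 31/360 / 13/72 = 31/65
P(Y=5 | obs) = 59/720 / 13/72 = 59/130
argmax = 4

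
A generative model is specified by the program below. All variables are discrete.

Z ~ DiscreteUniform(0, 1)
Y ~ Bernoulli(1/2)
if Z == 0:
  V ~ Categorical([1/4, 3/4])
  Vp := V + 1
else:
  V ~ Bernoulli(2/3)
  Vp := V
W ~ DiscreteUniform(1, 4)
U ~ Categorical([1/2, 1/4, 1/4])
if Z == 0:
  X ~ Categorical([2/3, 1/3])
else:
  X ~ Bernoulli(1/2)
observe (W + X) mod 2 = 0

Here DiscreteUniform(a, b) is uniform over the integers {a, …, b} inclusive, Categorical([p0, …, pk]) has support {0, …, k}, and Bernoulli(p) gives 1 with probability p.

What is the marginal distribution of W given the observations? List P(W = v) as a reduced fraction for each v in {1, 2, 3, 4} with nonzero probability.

P(W=1) = 5/24, P(W=2) = 7/24, P(W=3) = 5/24, P(W=4) = 7/24

Enumerate traces; 96 have nonzero weight after conditioning:
  (Z=0, Y=0, V=0, W=1, U=0, X=1) weight 1/384
  (Z=0, Y=0, V=0, W=1, U=1, X=1) weight 1/768
  (Z=0, Y=0, V=0, W=1, U=2, X=1) weight 1/768
  (Z=0, Y=0, V=0, W=2, U=0, X=0) weight 1/192
  (Z=0, Y=0, V=0, W=2, U=1, X=0) weight 1/384
  (Z=0, Y=0, V=0, W=2, U=2, X=0) weight 1/384
  (Z=0, Y=0, V=0, W=3, U=0, X=1) weight 1/384
  (Z=0, Y=0, V=0, W=3, U=1, X=1) weight 1/768
  (Z=0, Y=0, V=0, W=4, U=0, X=0) weight 1/192
  … 87 more
Group by W:
  weight(W=1) = 5/48
  weight(W=2) = 7/48
  weight(W=3) = 5/48
  weight(W=4) = 7/48
Total weight = 5/48 + 7/48 + 5/48 + 7/48 = 1/2
P(W=1 | obs) = 5/48 / 1/2 = 5/24
P(W=2 | obs) = 7/48 / 1/2 = 7/24
P(W=3 | obs) = 5/48 / 1/2 = 5/24
P(W=4 | obs) = 7/48 / 1/2 = 7/24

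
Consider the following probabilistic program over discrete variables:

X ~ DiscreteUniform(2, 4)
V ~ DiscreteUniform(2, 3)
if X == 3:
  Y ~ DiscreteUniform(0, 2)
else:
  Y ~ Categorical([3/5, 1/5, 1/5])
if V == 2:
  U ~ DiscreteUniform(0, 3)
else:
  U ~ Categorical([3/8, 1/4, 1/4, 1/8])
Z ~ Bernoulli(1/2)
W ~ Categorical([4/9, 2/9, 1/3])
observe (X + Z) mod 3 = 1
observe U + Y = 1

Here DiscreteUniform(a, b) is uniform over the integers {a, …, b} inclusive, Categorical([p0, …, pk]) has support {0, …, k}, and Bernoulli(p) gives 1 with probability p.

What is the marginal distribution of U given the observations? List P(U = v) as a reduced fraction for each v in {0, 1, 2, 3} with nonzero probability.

P(U=0) = 5/12, P(U=1) = 7/12

Enumerate traces; 24 have nonzero weight after conditioning:
  (X=3, V=2, Y=0, U=1, Z=1, W=0) weight 1/324
  (X=3, V=2, Y=0, U=1, Z=1, W=1) weight 1/648
  (X=3, V=2, Y=0, U=1, Z=1, W=2) weight 1/432
  (X=3, V=2, Y=1, U=0, Z=1, W=0) weight 1/324
  (X=3, V=2, Y=1, U=0, Z=1, W=1) weight 1/648
  (X=3, V=2, Y=1, U=0, Z=1, W=2) weight 1/432
  (X=3, V=3, Y=0, U=1, Z=1, W=0) weight 1/324
  (X=3, V=3, Y=0, U=1, Z=1, W=1) weight 1/648
  … 16 more
Group by U:
  weight(U=0) = 1/36
  weight(U=1) = 7/180
Total weight = 1/36 + 7/180 = 1/15
P(U=0 | obs) = 1/36 / 1/15 = 5/12
P(U=1 | obs) = 7/180 / 1/15 = 7/12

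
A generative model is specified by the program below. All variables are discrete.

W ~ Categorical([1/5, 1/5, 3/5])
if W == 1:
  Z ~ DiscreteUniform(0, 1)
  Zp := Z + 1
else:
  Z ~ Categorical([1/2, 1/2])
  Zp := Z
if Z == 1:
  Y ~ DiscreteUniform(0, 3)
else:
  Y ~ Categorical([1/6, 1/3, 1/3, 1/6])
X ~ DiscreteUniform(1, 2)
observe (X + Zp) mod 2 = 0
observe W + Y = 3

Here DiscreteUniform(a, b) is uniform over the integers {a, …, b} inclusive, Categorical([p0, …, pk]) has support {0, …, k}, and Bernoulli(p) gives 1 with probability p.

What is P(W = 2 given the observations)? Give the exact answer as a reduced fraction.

P(W = 2 | obs) = 7/11

Enumerate traces; 6 have nonzero weight after conditioning:
  (W=0, Z=0, Y=3, X=2) weight 1/120
  (W=0, Z=1, Y=3, X=1) weight 1/80
  (W=1, Z=0, Y=2, X=1) weight 1/60
  (W=1, Z=1, Y=2, X=2) weight 1/80
  (W=2, Z=0, Y=1, X=2) weight 1/20
  (W=2, Z=1, Y=1, X=1) weight 3/80
Group by W:
  weight(W=0) = 1/48
  weight(W=1) = 7/240
  weight(W=2) = 7/80
Total weight = 1/48 + 7/240 + 7/80 = 11/80
P(W=0 | obs) = 1/48 / 11/80 = 5/33
P(W=1 | obs) = 7/240 / 11/80 = 7/33
P(W=2 | obs) = 7/80 / 11/80 = 7/11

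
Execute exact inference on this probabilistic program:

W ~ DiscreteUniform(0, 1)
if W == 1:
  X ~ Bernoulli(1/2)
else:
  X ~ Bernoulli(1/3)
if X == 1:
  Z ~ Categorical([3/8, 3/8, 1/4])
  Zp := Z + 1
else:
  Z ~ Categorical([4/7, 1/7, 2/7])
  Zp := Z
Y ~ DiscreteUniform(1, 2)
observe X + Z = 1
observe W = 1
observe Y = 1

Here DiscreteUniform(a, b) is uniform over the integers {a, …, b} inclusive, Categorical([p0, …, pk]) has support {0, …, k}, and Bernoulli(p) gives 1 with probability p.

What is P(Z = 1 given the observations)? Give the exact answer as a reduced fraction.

Enumerate traces; 2 have nonzero weight after conditioning:
  (W=1, X=0, Z=1, Y=1) weight 1/56
  (W=1, X=1, Z=0, Y=1) weight 3/64
Group by Z:
  weight(Z=0) = 3/64
  weight(Z=1) = 1/56
Total weight = 3/64 + 1/56 = 29/448
P(Z=0 | obs) = 3/64 / 29/448 = 21/29
P(Z=1 | obs) = 1/56 / 29/448 = 8/29

P(Z = 1 | obs) = 8/29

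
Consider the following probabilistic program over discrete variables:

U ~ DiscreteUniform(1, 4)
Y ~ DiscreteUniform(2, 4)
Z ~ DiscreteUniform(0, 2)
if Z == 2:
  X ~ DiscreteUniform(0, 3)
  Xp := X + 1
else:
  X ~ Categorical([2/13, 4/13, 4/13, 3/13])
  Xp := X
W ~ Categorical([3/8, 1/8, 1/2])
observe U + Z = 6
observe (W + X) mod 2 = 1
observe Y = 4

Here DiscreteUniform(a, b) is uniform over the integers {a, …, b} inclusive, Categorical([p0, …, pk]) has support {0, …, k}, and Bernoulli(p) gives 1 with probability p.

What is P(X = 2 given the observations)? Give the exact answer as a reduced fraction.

P(X = 2 | obs) = 1/16

Enumerate traces; 6 have nonzero weight after conditioning:
  (U=4, Y=4, Z=2, X=0, W=1) weight 1/1152
  (U=4, Y=4, Z=2, X=1, W=0) weight 1/384
  (U=4, Y=4, Z=2, X=1, W=2) weight 1/288
  (U=4, Y=4, Z=2, X=2, W=1) weight 1/1152
  (U=4, Y=4, Z=2, X=3, W=0) weight 1/384
  (U=4, Y=4, Z=2, X=3, W=2) weight 1/288
Group by X:
  weight(X=0) = 1/1152
  weight(X=1) = 7/1152
  weight(X=2) = 1/1152
  weight(X=3) = 7/1152
Total weight = 1/1152 + 7/1152 + 1/1152 + 7/1152 = 1/72
P(X=0 | obs) = 1/1152 / 1/72 = 1/16
P(X=1 | obs) = 7/1152 / 1/72 = 7/16
P(X=2 | obs) = 1/1152 / 1/72 = 1/16
P(X=3 | obs) = 7/1152 / 1/72 = 7/16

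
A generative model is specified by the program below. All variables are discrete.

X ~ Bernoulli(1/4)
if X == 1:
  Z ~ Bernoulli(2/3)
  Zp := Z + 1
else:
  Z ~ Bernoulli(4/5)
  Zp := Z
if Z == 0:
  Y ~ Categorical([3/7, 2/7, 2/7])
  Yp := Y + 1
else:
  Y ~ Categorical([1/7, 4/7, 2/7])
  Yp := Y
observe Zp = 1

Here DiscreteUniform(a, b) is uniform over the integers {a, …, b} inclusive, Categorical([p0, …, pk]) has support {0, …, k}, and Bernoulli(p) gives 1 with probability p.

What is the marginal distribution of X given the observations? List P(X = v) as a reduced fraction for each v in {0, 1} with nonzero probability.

P(X=0) = 36/41, P(X=1) = 5/41

Enumerate traces; 6 have nonzero weight after conditioning:
  (X=0, Z=1, Y=0) weight 3/35
  (X=0, Z=1, Y=1) weight 12/35
  (X=0, Z=1, Y=2) weight 6/35
  (X=1, Z=0, Y=0) weight 1/28
  (X=1, Z=0, Y=1) weight 1/42
  (X=1, Z=0, Y=2) weight 1/42
Group by X:
  weight(X=0) = 3/5
  weight(X=1) = 1/12
Total weight = 3/5 + 1/12 = 41/60
P(X=0 | obs) = 3/5 / 41/60 = 36/41
P(X=1 | obs) = 1/12 / 41/60 = 5/41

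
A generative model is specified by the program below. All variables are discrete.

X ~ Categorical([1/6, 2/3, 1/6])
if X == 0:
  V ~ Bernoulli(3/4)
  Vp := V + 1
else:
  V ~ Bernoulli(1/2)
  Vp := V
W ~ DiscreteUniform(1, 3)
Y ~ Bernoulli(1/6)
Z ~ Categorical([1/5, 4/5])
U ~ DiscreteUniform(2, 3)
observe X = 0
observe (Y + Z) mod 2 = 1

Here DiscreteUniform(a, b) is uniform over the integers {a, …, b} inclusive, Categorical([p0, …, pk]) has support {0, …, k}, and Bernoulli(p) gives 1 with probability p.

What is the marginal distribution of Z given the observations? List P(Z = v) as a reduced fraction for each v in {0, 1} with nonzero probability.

Enumerate traces; 24 have nonzero weight after conditioning:
  (X=0, V=0, W=1, Y=0, Z=1, U=2) weight 1/216
  (X=0, V=0, W=1, Y=0, Z=1, U=3) weight 1/216
  (X=0, V=0, W=1, Y=1, Z=0, U=2) weight 1/4320
  (X=0, V=0, W=1, Y=1, Z=0, U=3) weight 1/4320
  (X=0, V=0, W=2, Y=0, Z=1, U=2) weight 1/216
  (X=0, V=0, W=2, Y=0, Z=1, U=3) weight 1/216
  (X=0, V=0, W=2, Y=1, Z=0, U=2) weight 1/4320
  (X=0, V=0, W=2, Y=1, Z=0, U=3) weight 1/4320
  … 16 more
Group by Z:
  weight(Z=0) = 1/180
  weight(Z=1) = 1/9
Total weight = 1/180 + 1/9 = 7/60
P(Z=0 | obs) = 1/180 / 7/60 = 1/21
P(Z=1 | obs) = 1/9 / 7/60 = 20/21

P(Z=0) = 1/21, P(Z=1) = 20/21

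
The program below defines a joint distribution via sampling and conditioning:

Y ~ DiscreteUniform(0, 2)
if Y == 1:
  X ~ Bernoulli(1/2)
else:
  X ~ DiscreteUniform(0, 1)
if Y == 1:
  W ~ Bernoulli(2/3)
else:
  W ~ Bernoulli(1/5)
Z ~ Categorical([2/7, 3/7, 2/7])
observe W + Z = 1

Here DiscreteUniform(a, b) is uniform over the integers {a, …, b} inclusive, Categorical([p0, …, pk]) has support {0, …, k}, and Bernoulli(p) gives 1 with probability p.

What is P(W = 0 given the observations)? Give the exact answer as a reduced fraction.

Enumerate traces; 12 have nonzero weight after conditioning:
  (Y=0, X=0, W=0, Z=1) weight 2/35
  (Y=0, X=0, W=1, Z=0) weight 1/105
  (Y=0, X=1, W=0, Z=1) weight 2/35
  (Y=0, X=1, W=1, Z=0) weight 1/105
  (Y=1, X=0, W=0, Z=1) weight 1/42
  (Y=1, X=0, W=1, Z=0) weight 2/63
  (Y=1, X=1, W=0, Z=1) weight 1/42
  (Y=1, X=1, W=1, Z=0) weight 2/63
  … 4 more
Group by W:
  weight(W=0) = 29/105
  weight(W=1) = 32/315
Total weight = 29/105 + 32/315 = 17/45
P(W=0 | obs) = 29/105 / 17/45 = 87/119
P(W=1 | obs) = 32/315 / 17/45 = 32/119

P(W = 0 | obs) = 87/119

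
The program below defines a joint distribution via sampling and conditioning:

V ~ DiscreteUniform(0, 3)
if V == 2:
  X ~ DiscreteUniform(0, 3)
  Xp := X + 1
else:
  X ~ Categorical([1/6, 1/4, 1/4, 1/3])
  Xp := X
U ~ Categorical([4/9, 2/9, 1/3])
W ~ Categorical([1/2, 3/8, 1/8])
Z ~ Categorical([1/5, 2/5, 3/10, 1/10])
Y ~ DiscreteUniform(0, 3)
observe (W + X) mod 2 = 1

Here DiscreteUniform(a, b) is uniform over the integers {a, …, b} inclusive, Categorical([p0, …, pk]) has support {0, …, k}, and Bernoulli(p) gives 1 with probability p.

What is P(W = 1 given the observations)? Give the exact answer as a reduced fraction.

P(W = 1 | obs) = 7/22

Enumerate traces; 1152 have nonzero weight after conditioning:
  (V=0, X=0, U=0, W=1, Z=0, Y=0) weight 1/2880
  (V=0, X=0, U=0, W=1, Z=0, Y=1) weight 1/2880
  (V=0, X=0, U=0, W=1, Z=0, Y=2) weight 1/2880
  (V=0, X=0, U=0, W=1, Z=0, Y=3) weight 1/2880
  (V=0, X=0, U=0, W=1, Z=1, Y=0) weight 1/1440
  (V=0, X=0, U=0, W=1, Z=1, Y=1) weight 1/1440
  (V=0, X=0, U=0, W=1, Z=1, Y=2) weight 1/1440
  (V=0, X=0, U=0, W=1, Z=1, Y=3) weight 1/1440
  (V=0, X=1, U=0, W=0, Z=0, Y=0) weight 1/1440
  (V=0, X=1, U=0, W=2, Z=0, Y=0) weight 1/5760
  … 1142 more
Group by W:
  weight(W=0) = 9/32
  weight(W=1) = 21/128
  weight(W=2) = 9/128
Total weight = 9/32 + 21/128 + 9/128 = 33/64
P(W=0 | obs) = 9/32 / 33/64 = 6/11
P(W=1 | obs) = 21/128 / 33/64 = 7/22
P(W=2 | obs) = 9/128 / 33/64 = 3/22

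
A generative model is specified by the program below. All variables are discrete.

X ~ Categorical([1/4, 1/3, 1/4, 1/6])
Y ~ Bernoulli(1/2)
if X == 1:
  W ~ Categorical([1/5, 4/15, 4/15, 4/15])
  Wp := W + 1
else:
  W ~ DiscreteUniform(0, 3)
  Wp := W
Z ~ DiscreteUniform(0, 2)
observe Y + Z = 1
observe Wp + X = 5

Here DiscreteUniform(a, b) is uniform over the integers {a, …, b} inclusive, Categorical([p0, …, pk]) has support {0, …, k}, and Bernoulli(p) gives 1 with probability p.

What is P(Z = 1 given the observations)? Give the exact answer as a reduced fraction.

P(Z = 1 | obs) = 1/2

Enumerate traces; 6 have nonzero weight after conditioning:
  (X=1, Y=0, W=3, Z=1) weight 2/135
  (X=1, Y=1, W=3, Z=0) weight 2/135
  (X=2, Y=0, W=3, Z=1) weight 1/96
  (X=2, Y=1, W=3, Z=0) weight 1/96
  (X=3, Y=0, W=2, Z=1) weight 1/144
  (X=3, Y=1, W=2, Z=0) weight 1/144
Group by Z:
  weight(Z=0) = 139/4320
  weight(Z=1) = 139/4320
Total weight = 139/4320 + 139/4320 = 139/2160
P(Z=0 | obs) = 139/4320 / 139/2160 = 1/2
P(Z=1 | obs) = 139/4320 / 139/2160 = 1/2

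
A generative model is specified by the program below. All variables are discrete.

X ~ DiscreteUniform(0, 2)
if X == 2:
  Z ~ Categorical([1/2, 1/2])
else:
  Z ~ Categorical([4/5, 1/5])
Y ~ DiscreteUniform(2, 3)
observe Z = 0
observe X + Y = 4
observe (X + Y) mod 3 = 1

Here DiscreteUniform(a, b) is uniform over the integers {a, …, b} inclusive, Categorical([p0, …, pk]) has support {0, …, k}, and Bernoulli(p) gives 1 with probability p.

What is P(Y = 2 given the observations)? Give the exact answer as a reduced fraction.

P(Y = 2 | obs) = 5/13

Enumerate traces; 2 have nonzero weight after conditioning:
  (X=1, Z=0, Y=3) weight 2/15
  (X=2, Z=0, Y=2) weight 1/12
Group by Y:
  weight(Y=2) = 1/12
  weight(Y=3) = 2/15
Total weight = 1/12 + 2/15 = 13/60
P(Y=2 | obs) = 1/12 / 13/60 = 5/13
P(Y=3 | obs) = 2/15 / 13/60 = 8/13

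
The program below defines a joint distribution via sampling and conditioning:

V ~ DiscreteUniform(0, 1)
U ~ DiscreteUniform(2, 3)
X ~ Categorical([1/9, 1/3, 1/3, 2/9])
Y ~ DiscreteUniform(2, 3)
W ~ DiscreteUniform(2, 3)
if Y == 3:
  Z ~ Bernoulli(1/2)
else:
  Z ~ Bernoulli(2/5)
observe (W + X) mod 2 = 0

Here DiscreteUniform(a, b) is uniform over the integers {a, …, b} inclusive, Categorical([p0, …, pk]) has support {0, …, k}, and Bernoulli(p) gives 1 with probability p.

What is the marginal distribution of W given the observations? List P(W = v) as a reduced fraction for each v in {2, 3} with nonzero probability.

P(W=2) = 4/9, P(W=3) = 5/9

Enumerate traces; 64 have nonzero weight after conditioning:
  (V=0, U=2, X=0, Y=2, W=2, Z=0) weight 1/240
  (V=0, U=2, X=0, Y=2, W=2, Z=1) weight 1/360
  (V=0, U=2, X=0, Y=3, W=2, Z=0) weight 1/288
  (V=0, U=2, X=0, Y=3, W=2, Z=1) weight 1/288
  (V=0, U=2, X=1, Y=2, W=3, Z=0) weight 1/80
  (V=0, U=2, X=1, Y=2, W=3, Z=1) weight 1/120
  (V=0, U=2, X=1, Y=3, W=3, Z=0) weight 1/96
  (V=0, U=2, X=1, Y=3, W=3, Z=1) weight 1/96
  … 56 more
Group by W:
  weight(W=2) = 2/9
  weight(W=3) = 5/18
Total weight = 2/9 + 5/18 = 1/2
P(W=2 | obs) = 2/9 / 1/2 = 4/9
P(W=3 | obs) = 5/18 / 1/2 = 5/9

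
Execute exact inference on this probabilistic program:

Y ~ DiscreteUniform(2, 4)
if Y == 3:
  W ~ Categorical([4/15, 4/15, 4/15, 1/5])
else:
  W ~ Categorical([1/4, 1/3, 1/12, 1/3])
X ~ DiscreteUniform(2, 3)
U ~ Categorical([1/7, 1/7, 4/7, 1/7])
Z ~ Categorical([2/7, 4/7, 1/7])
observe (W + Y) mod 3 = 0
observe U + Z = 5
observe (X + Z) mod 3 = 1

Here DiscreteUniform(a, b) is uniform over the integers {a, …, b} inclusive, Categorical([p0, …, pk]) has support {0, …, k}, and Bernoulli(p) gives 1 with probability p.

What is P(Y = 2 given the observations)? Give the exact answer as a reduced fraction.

Enumerate traces; 4 have nonzero weight after conditioning:
  (Y=2, W=1, X=2, U=3, Z=2) weight 1/882
  (Y=3, W=0, X=2, U=3, Z=2) weight 2/2205
  (Y=3, W=3, X=2, U=3, Z=2) weight 1/1470
  (Y=4, W=2, X=2, U=3, Z=2) weight 1/3528
Group by Y:
  weight(Y=2) = 1/882
  weight(Y=3) = 1/630
  weight(Y=4) = 1/3528
Total weight = 1/882 + 1/630 + 1/3528 = 53/17640
P(Y=2 | obs) = 1/882 / 53/17640 = 20/53
P(Y=3 | obs) = 1/630 / 53/17640 = 28/53
P(Y=4 | obs) = 1/3528 / 53/17640 = 5/53

P(Y = 2 | obs) = 20/53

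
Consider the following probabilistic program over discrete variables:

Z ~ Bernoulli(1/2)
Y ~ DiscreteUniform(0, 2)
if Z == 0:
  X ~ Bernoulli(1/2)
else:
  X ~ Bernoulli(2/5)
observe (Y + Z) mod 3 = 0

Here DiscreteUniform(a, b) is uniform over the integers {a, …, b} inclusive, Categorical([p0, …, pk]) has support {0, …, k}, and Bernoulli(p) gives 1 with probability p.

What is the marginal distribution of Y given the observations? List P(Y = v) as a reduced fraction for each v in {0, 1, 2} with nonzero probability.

P(Y=0) = 1/2, P(Y=2) = 1/2

Enumerate traces; 4 have nonzero weight after conditioning:
  (Z=0, Y=0, X=0) weight 1/12
  (Z=0, Y=0, X=1) weight 1/12
  (Z=1, Y=2, X=0) weight 1/10
  (Z=1, Y=2, X=1) weight 1/15
Group by Y:
  weight(Y=0) = 1/6
  weight(Y=2) = 1/6
Total weight = 1/6 + 1/6 = 1/3
P(Y=0 | obs) = 1/6 / 1/3 = 1/2
P(Y=2 | obs) = 1/6 / 1/3 = 1/2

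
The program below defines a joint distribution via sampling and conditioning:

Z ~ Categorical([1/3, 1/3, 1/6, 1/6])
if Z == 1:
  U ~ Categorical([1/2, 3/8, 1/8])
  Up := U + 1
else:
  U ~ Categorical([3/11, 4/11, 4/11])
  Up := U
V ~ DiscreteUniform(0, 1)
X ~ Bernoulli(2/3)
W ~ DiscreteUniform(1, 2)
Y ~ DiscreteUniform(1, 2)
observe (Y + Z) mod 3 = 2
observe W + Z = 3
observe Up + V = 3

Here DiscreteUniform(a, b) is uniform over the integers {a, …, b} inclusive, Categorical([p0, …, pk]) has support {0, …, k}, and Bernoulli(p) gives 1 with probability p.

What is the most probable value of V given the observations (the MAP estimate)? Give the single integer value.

argmax_v P(V = v | obs) = 1

Enumerate traces; 4 have nonzero weight after conditioning:
  (Z=1, U=1, V=1, X=0, W=2, Y=1) weight 1/192
  (Z=1, U=1, V=1, X=1, W=2, Y=1) weight 1/96
  (Z=1, U=2, V=0, X=0, W=2, Y=1) weight 1/576
  (Z=1, U=2, V=0, X=1, W=2, Y=1) weight 1/288
Group by V:
  weight(V=0) = 1/192
  weight(V=1) = 1/64
Total weight = 1/192 + 1/64 = 1/48
P(V=0 | obs) = 1/192 / 1/48 = 1/4
P(V=1 | obs) = 1/64 / 1/48 = 3/4
argmax = 1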